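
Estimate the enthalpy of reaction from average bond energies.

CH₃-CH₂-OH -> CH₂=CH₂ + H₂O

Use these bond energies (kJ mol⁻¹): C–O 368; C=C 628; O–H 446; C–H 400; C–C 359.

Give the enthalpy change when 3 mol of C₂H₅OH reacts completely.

ΔH = +159 kJ

Bonds broken (reactants):
  C–C: 1 × 359 = 359
  C–H: 5 × 400 = 2000
  C–O: 1 × 368 = 368
  O–H: 1 × 446 = 446
  Σ(broken) = 3173 kJ
Bonds formed (products):
  C–H: 4 × 400 = 1600
  C=C: 1 × 628 = 628
  O–H: 2 × 446 = 892
  Σ(formed) = 3120 kJ
ΔH = Σ(broken) − Σ(formed) = 3173 − 3120 = +53 kJ
For 3× the reaction as written: 3 × (+53) = +159 kJ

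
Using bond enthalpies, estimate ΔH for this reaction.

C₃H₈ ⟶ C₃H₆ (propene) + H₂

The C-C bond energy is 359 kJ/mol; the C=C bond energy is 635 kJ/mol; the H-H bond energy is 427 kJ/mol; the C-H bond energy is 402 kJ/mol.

Bonds broken (reactants):
  C-C: 2 × 359 = 718
  C-H: 8 × 402 = 3216
  Σ(broken) = 3934 kJ
Bonds formed (products):
  C-C: 1 × 359 = 359
  C-H: 6 × 402 = 2412
  C=C: 1 × 635 = 635
  H-H: 1 × 427 = 427
  Σ(formed) = 3833 kJ
ΔH = Σ(broken) − Σ(formed) = 3934 − 3833 = +101 kJ

ΔH ≈ +101 kJ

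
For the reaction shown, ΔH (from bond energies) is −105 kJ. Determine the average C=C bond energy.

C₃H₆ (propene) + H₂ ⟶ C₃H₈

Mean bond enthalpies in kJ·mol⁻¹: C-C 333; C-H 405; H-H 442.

Let D be the C=C bond energy.
Σ(broken) = 1×333 + 6×405 + 1×D + 1×442 = 3205 + D
Σ(formed) = 2×333 + 8×405 = 3906
ΔH = Σ(broken) − Σ(formed) = (3205 + D) − (3906) = −701 + D
Setting this equal to −105 kJ gives D = 596 kJ/mol.

D(C=C) ≈ 596 kJ/mol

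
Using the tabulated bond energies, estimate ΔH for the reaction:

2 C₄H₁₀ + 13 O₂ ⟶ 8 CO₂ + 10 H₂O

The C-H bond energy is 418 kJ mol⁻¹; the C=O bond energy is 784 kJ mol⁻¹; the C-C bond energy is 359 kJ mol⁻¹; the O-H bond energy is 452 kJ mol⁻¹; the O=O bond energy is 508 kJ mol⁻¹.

ΔH ≈ −4466 kJ

Bonds broken (reactants):
  C-C: 6 × 359 = 2154
  C-H: 20 × 418 = 8360
  O=O: 13 × 508 = 6604
  Σ(broken) = 17118 kJ
Bonds formed (products):
  C=O: 16 × 784 = 12544
  O-H: 20 × 452 = 9040
  Σ(formed) = 21584 kJ
ΔH = Σ(broken) − Σ(formed) = 17118 − 21584 = −4466 kJ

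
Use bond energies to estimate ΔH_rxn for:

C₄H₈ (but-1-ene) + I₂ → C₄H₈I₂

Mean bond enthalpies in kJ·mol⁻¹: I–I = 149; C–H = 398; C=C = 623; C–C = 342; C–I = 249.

Bonds broken (reactants):
  C–C: 2 × 342 = 684
  C–H: 8 × 398 = 3184
  C=C: 1 × 623 = 623
  I–I: 1 × 149 = 149
  Σ(broken) = 4640 kJ
Bonds formed (products):
  C–C: 3 × 342 = 1026
  C–H: 8 × 398 = 3184
  C–I: 2 × 249 = 498
  Σ(formed) = 4708 kJ
ΔH = Σ(broken) − Σ(formed) = 4640 − 4708 = −68 kJ

ΔH ≈ −68 kJ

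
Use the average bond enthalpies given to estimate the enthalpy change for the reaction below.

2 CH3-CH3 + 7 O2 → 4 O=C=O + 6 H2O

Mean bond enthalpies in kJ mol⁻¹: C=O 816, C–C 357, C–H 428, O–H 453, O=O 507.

ΔH ≈ −2565 kJ

Bonds broken (reactants):
  C–C: 2 × 357 = 714
  C–H: 12 × 428 = 5136
  O=O: 7 × 507 = 3549
  Σ(broken) = 9399 kJ
Bonds formed (products):
  C=O: 8 × 816 = 6528
  O–H: 12 × 453 = 5436
  Σ(formed) = 11964 kJ
ΔH = Σ(broken) − Σ(formed) = 9399 − 11964 = −2565 kJ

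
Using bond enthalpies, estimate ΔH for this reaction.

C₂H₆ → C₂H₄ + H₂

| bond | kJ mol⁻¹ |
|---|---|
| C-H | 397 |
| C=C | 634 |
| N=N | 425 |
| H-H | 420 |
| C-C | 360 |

ΔH ≈ +100 kJ

Bonds broken (reactants):
  C-C: 1 × 360 = 360
  C-H: 6 × 397 = 2382
  Σ(broken) = 2742 kJ
Bonds formed (products):
  C-H: 4 × 397 = 1588
  C=C: 1 × 634 = 634
  H-H: 1 × 420 = 420
  Σ(formed) = 2642 kJ
ΔH = Σ(broken) − Σ(formed) = 2742 − 2642 = +100 kJ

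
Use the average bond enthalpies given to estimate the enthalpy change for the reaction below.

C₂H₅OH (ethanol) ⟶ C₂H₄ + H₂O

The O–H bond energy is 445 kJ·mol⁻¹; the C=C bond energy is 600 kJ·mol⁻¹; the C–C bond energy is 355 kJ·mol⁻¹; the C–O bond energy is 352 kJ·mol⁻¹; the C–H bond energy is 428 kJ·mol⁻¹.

ΔH ≈ +90 kJ

Bonds broken (reactants):
  C–C: 1 × 355 = 355
  C–H: 5 × 428 = 2140
  C–O: 1 × 352 = 352
  O–H: 1 × 445 = 445
  Σ(broken) = 3292 kJ
Bonds formed (products):
  C–H: 4 × 428 = 1712
  C=C: 1 × 600 = 600
  O–H: 2 × 445 = 890
  Σ(formed) = 3202 kJ
ΔH = Σ(broken) − Σ(formed) = 3292 − 3202 = +90 kJ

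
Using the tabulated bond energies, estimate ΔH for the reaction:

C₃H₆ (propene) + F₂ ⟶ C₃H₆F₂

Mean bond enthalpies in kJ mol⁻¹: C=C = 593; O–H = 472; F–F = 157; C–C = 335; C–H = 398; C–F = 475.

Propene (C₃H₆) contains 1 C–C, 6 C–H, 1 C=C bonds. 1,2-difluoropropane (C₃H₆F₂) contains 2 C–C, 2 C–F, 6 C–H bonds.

ΔH ≈ −535 kJ

Bonds broken (reactants):
  C–C: 1 × 335 = 335
  C–H: 6 × 398 = 2388
  C=C: 1 × 593 = 593
  F–F: 1 × 157 = 157
  Σ(broken) = 3473 kJ
Bonds formed (products):
  C–C: 2 × 335 = 670
  C–F: 2 × 475 = 950
  C–H: 6 × 398 = 2388
  Σ(formed) = 4008 kJ
ΔH = Σ(broken) − Σ(formed) = 3473 − 4008 = −535 kJ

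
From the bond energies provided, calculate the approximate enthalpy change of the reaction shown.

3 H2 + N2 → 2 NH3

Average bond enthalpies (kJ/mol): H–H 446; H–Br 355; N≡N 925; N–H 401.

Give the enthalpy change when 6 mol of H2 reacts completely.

Bonds broken (reactants):
  H–H: 3 × 446 = 1338
  N≡N: 1 × 925 = 925
  Σ(broken) = 2263 kJ
Bonds formed (products):
  N–H: 6 × 401 = 2406
  Σ(formed) = 2406 kJ
ΔH = Σ(broken) − Σ(formed) = 2263 − 2406 = −143 kJ
For 2× the reaction as written: 2 × (−143) = −286 kJ

ΔH = −286 kJ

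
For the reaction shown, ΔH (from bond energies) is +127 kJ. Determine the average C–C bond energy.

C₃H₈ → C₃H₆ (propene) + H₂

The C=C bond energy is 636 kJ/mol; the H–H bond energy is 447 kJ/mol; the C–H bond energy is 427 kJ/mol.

Let D be the C–C bond energy.
Σ(broken) = 2×D + 8×427 = 3416 + 2D
Σ(formed) = 1×D + 6×427 + 1×636 + 1×447 = 3645 + D
ΔH = Σ(broken) − Σ(formed) = (3416 + 2D) − (3645 + D) = −229 + D
Setting this equal to +127 kJ gives D = 356 kJ/mol.

D(C–C) ≈ 356 kJ/mol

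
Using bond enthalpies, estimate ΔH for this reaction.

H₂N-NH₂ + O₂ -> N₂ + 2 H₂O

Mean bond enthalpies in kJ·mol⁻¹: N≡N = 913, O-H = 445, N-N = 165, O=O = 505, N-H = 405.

Bonds broken (reactants):
  N-H: 4 × 405 = 1620
  N-N: 1 × 165 = 165
  O=O: 1 × 505 = 505
  Σ(broken) = 2290 kJ
Bonds formed (products):
  N≡N: 1 × 913 = 913
  O-H: 4 × 445 = 1780
  Σ(formed) = 2693 kJ
ΔH = Σ(broken) − Σ(formed) = 2290 − 2693 = −403 kJ

ΔH ≈ −403 kJ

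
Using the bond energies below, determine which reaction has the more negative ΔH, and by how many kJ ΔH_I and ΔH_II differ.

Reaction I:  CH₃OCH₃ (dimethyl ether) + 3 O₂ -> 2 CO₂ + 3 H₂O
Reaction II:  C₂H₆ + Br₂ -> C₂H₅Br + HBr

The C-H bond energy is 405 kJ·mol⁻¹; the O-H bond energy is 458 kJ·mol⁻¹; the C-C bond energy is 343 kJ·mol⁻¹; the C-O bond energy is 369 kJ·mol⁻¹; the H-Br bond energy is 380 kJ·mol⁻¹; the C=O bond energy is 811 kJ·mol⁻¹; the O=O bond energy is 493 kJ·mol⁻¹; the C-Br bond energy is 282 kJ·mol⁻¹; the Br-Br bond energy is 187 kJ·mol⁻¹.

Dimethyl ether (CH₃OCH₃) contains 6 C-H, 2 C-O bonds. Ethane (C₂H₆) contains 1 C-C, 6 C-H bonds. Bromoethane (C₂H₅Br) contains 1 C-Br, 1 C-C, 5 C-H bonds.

Reaction I, by 1275 kJ

Reaction I:
  Bonds broken (reactants):
    C-H: 6 × 405 = 2430
    C-O: 2 × 369 = 738
    O=O: 3 × 493 = 1479
    Σ(broken) = 4647 kJ
  Bonds formed (products):
    C=O: 4 × 811 = 3244
    O-H: 6 × 458 = 2748
    Σ(formed) = 5992 kJ
  ΔH_I = 4647 − 5992 = −1345 kJ
Reaction II:
  Bonds broken (reactants):
    Br-Br: 1 × 187 = 187
    C-C: 1 × 343 = 343
    C-H: 6 × 405 = 2430
    Σ(broken) = 2960 kJ
  Bonds formed (products):
    C-Br: 1 × 282 = 282
    C-C: 1 × 343 = 343
    C-H: 5 × 405 = 2025
    H-Br: 1 × 380 = 380
    Σ(formed) = 3030 kJ
  ΔH_II = 2960 − 3030 = −70 kJ
ΔH_I − ΔH_II = −1275 kJ, so reaction I has the more negative ΔH; |ΔH_I − ΔH_II| = 1275 kJ.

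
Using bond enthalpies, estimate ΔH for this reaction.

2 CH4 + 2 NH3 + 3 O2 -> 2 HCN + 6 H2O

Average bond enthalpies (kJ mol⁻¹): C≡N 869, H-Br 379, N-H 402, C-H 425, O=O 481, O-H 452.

Bonds broken (reactants):
  C-H: 8 × 425 = 3400
  N-H: 6 × 402 = 2412
  O=O: 3 × 481 = 1443
  Σ(broken) = 7255 kJ
Bonds formed (products):
  C≡N: 2 × 869 = 1738
  C-H: 2 × 425 = 850
  O-H: 12 × 452 = 5424
  Σ(formed) = 8012 kJ
ΔH = Σ(broken) − Σ(formed) = 7255 − 8012 = −757 kJ

ΔH ≈ −757 kJ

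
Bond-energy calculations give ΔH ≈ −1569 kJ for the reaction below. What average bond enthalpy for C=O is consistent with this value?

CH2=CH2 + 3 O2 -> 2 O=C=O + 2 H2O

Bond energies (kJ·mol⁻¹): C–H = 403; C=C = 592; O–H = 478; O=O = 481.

Let D be the C=O bond energy.
Σ(broken) = 4×403 + 1×592 + 3×481 = 3647
Σ(formed) = 4×D + 4×478 = 1912 + 4D
ΔH = Σ(broken) − Σ(formed) = (3647) − (1912 + 4D) = +1735 − 4D
Setting this equal to −1569 kJ gives 4D = 3304, so D = 826 kJ/mol.

D(C=O) ≈ 826 kJ/mol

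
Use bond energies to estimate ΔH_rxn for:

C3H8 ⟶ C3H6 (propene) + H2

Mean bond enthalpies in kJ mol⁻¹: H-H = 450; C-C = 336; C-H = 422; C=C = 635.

ΔH ≈ +95 kJ

Bonds broken (reactants):
  C-C: 2 × 336 = 672
  C-H: 8 × 422 = 3376
  Σ(broken) = 4048 kJ
Bonds formed (products):
  C-C: 1 × 336 = 336
  C-H: 6 × 422 = 2532
  C=C: 1 × 635 = 635
  H-H: 1 × 450 = 450
  Σ(formed) = 3953 kJ
ΔH = Σ(broken) − Σ(formed) = 4048 − 3953 = +95 kJ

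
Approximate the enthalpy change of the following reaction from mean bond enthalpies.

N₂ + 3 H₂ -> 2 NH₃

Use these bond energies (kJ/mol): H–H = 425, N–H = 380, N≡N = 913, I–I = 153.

Bonds broken (reactants):
  H–H: 3 × 425 = 1275
  N≡N: 1 × 913 = 913
  Σ(broken) = 2188 kJ
Bonds formed (products):
  N–H: 6 × 380 = 2280
  Σ(formed) = 2280 kJ
ΔH = Σ(broken) − Σ(formed) = 2188 − 2280 = −92 kJ

ΔH ≈ −92 kJ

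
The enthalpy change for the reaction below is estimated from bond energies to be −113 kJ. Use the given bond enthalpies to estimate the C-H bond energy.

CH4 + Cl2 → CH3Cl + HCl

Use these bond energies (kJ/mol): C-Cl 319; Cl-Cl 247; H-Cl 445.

Let D be the C-H bond energy.
Σ(broken) = 4×D + 1×247 = 247 + 4D
Σ(formed) = 1×319 + 3×D + 1×445 = 764 + 3D
ΔH = Σ(broken) − Σ(formed) = (247 + 4D) − (764 + 3D) = −517 + D
Setting this equal to −113 kJ gives D = 404 kJ/mol.

D(C-H) ≈ 404 kJ/mol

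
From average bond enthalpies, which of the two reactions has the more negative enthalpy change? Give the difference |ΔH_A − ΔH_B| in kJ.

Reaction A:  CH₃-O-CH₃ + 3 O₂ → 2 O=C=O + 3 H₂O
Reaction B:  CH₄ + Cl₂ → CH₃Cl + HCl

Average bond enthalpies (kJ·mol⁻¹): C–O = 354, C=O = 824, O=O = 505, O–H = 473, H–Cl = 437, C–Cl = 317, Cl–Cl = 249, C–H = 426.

Reaction A:
  Bonds broken (reactants):
    C–H: 6 × 426 = 2556
    C–O: 2 × 354 = 708
    O=O: 3 × 505 = 1515
    Σ(broken) = 4779 kJ
  Bonds formed (products):
    C=O: 4 × 824 = 3296
    O–H: 6 × 473 = 2838
    Σ(formed) = 6134 kJ
  ΔH_A = 4779 − 6134 = −1355 kJ
Reaction B:
  Bonds broken (reactants):
    C–H: 4 × 426 = 1704
    Cl–Cl: 1 × 249 = 249
    Σ(broken) = 1953 kJ
  Bonds formed (products):
    C–Cl: 1 × 317 = 317
    C–H: 3 × 426 = 1278
    H–Cl: 1 × 437 = 437
    Σ(formed) = 2032 kJ
  ΔH_B = 1953 − 2032 = −79 kJ
ΔH_A − ΔH_B = −1276 kJ, so reaction A has the more negative ΔH; |ΔH_A − ΔH_B| = 1276 kJ.

Reaction A, by 1276 kJ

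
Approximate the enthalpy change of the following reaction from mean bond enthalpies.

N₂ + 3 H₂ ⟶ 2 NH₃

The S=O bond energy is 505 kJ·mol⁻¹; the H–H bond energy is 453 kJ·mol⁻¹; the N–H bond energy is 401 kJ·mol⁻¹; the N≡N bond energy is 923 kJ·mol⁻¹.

Bonds broken (reactants):
  H–H: 3 × 453 = 1359
  N≡N: 1 × 923 = 923
  Σ(broken) = 2282 kJ
Bonds formed (products):
  N–H: 6 × 401 = 2406
  Σ(formed) = 2406 kJ
ΔH = Σ(broken) − Σ(formed) = 2282 − 2406 = −124 kJ

ΔH ≈ −124 kJ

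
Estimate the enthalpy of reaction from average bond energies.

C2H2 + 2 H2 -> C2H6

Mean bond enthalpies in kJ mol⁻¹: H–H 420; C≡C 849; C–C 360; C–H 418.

Bonds broken (reactants):
  C≡C: 1 × 849 = 849
  C–H: 2 × 418 = 836
  H–H: 2 × 420 = 840
  Σ(broken) = 2525 kJ
Bonds formed (products):
  C–C: 1 × 360 = 360
  C–H: 6 × 418 = 2508
  Σ(formed) = 2868 kJ
ΔH = Σ(broken) − Σ(formed) = 2525 − 2868 = −343 kJ

ΔH ≈ −343 kJ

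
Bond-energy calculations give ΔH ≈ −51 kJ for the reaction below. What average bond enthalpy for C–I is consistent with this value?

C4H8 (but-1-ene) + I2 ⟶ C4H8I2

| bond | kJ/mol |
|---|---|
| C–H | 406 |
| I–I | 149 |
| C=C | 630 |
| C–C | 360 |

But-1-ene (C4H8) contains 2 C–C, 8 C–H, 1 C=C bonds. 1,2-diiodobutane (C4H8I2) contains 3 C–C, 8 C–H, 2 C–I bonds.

D(C–I) ≈ 235 kJ/mol

Let D be the C–I bond energy.
Σ(broken) = 2×360 + 8×406 + 1×630 + 1×149 = 4747
Σ(formed) = 3×360 + 8×406 + 2×D = 4328 + 2D
ΔH = Σ(broken) − Σ(formed) = (4747) − (4328 + 2D) = +419 − 2D
Setting this equal to −51 kJ gives 2D = 470, so D = 235 kJ/mol.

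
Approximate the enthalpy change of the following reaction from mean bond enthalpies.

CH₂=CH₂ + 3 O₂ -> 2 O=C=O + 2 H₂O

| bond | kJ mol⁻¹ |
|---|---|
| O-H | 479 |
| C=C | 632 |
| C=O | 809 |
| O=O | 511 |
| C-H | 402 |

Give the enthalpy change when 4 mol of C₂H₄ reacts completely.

Bonds broken (reactants):
  C-H: 4 × 402 = 1608
  C=C: 1 × 632 = 632
  O=O: 3 × 511 = 1533
  Σ(broken) = 3773 kJ
Bonds formed (products):
  C=O: 4 × 809 = 3236
  O-H: 4 × 479 = 1916
  Σ(formed) = 5152 kJ
ΔH = Σ(broken) − Σ(formed) = 3773 − 5152 = −1379 kJ
For 4× the reaction as written: 4 × (−1379) = −5516 kJ

ΔH = −5516 kJ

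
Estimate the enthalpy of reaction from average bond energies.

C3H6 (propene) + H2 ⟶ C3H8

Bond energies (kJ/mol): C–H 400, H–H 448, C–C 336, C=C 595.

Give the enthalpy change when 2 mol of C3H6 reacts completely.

Bonds broken (reactants):
  C–C: 1 × 336 = 336
  C–H: 6 × 400 = 2400
  C=C: 1 × 595 = 595
  H–H: 1 × 448 = 448
  Σ(broken) = 3779 kJ
Bonds formed (products):
  C–C: 2 × 336 = 672
  C–H: 8 × 400 = 3200
  Σ(formed) = 3872 kJ
ΔH = Σ(broken) − Σ(formed) = 3779 − 3872 = −93 kJ
For 2× the reaction as written: 2 × (−93) = −186 kJ

ΔH = −186 kJ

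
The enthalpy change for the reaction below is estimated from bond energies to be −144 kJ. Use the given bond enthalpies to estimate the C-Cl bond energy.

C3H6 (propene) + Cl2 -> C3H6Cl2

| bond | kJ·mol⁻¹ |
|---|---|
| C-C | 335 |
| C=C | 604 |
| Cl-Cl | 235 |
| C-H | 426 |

D(C-Cl) ≈ 324 kJ/mol

Let D be the C-Cl bond energy.
Σ(broken) = 1×335 + 6×426 + 1×604 + 1×235 = 3730
Σ(formed) = 2×335 + 2×D + 6×426 = 3226 + 2D
ΔH = Σ(broken) − Σ(formed) = (3730) − (3226 + 2D) = +504 − 2D
Setting this equal to −144 kJ gives 2D = 648, so D = 324 kJ/mol.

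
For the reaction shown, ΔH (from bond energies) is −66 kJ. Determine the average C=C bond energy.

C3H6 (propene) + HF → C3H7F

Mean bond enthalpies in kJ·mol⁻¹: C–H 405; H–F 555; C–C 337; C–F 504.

D(C=C) ≈ 625 kJ/mol

Let D be the C=C bond energy.
Σ(broken) = 1×337 + 6×405 + 1×D + 1×555 = 3322 + D
Σ(formed) = 2×337 + 1×504 + 7×405 = 4013
ΔH = Σ(broken) − Σ(formed) = (3322 + D) − (4013) = −691 + D
Setting this equal to −66 kJ gives D = 625 kJ/mol.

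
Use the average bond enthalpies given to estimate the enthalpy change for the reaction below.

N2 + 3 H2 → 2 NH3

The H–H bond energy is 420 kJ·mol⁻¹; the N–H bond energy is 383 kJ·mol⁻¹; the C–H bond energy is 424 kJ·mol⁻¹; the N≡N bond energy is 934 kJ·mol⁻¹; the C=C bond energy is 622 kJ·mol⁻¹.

ΔH ≈ −104 kJ

Bonds broken (reactants):
  H–H: 3 × 420 = 1260
  N≡N: 1 × 934 = 934
  Σ(broken) = 2194 kJ
Bonds formed (products):
  N–H: 6 × 383 = 2298
  Σ(formed) = 2298 kJ
ΔH = Σ(broken) − Σ(formed) = 2194 − 2298 = −104 kJ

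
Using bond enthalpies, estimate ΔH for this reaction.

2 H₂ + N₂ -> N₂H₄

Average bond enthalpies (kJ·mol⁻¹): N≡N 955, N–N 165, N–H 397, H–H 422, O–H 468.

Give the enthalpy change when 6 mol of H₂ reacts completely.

Bonds broken (reactants):
  H–H: 2 × 422 = 844
  N≡N: 1 × 955 = 955
  Σ(broken) = 1799 kJ
Bonds formed (products):
  N–H: 4 × 397 = 1588
  N–N: 1 × 165 = 165
  Σ(formed) = 1753 kJ
ΔH = Σ(broken) − Σ(formed) = 1799 − 1753 = +46 kJ
For 3× the reaction as written: 3 × (+46) = +138 kJ

ΔH = +138 kJ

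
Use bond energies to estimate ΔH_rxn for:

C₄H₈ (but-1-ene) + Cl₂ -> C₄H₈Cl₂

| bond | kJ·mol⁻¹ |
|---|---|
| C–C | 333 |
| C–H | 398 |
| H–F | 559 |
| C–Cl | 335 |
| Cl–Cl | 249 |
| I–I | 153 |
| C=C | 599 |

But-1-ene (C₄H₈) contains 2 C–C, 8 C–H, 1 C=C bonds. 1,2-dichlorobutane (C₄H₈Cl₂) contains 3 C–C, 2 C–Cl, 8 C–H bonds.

ΔH ≈ −155 kJ

Bonds broken (reactants):
  C–C: 2 × 333 = 666
  C–H: 8 × 398 = 3184
  C=C: 1 × 599 = 599
  Cl–Cl: 1 × 249 = 249
  Σ(broken) = 4698 kJ
Bonds formed (products):
  C–C: 3 × 333 = 999
  C–Cl: 2 × 335 = 670
  C–H: 8 × 398 = 3184
  Σ(formed) = 4853 kJ
ΔH = Σ(broken) − Σ(formed) = 4698 − 4853 = −155 kJ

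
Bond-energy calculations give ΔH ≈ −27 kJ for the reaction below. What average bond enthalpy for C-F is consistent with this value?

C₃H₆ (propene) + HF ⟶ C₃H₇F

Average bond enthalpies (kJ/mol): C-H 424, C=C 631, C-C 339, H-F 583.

Let D be the C-F bond energy.
Σ(broken) = 1×339 + 6×424 + 1×631 + 1×583 = 4097
Σ(formed) = 2×339 + 1×D + 7×424 = 3646 + D
ΔH = Σ(broken) − Σ(formed) = (4097) − (3646 + D) = +451 − D
Setting this equal to −27 kJ gives D = 478 kJ/mol.

D(C-F) ≈ 478 kJ/mol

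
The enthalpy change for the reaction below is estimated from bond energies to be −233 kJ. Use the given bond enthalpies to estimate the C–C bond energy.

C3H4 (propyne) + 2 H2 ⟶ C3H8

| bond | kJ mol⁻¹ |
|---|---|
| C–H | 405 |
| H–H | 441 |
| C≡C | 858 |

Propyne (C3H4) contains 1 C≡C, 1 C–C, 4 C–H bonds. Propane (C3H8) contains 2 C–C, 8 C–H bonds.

D(C–C) ≈ 353 kJ/mol

Let D be the C–C bond energy.
Σ(broken) = 1×858 + 1×D + 4×405 + 2×441 = 3360 + D
Σ(formed) = 2×D + 8×405 = 3240 + 2D
ΔH = Σ(broken) − Σ(formed) = (3360 + D) − (3240 + 2D) = +120 − D
Setting this equal to −233 kJ gives D = 353 kJ/mol.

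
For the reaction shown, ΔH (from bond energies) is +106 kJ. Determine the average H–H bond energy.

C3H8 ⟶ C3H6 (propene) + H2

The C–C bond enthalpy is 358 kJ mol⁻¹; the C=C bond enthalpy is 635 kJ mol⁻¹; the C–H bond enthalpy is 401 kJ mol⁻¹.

Let D be the H–H bond energy.
Σ(broken) = 2×358 + 8×401 = 3924
Σ(formed) = 1×358 + 6×401 + 1×635 + 1×D = 3399 + D
ΔH = Σ(broken) − Σ(formed) = (3924) − (3399 + D) = +525 − D
Setting this equal to +106 kJ gives D = 419 kJ/mol.

D(H–H) ≈ 419 kJ/mol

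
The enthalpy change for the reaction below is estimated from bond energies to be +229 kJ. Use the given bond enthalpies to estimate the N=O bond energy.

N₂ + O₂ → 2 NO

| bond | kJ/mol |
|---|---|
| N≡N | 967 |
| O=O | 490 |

D(N=O) ≈ 614 kJ/mol

Let D be the N=O bond energy.
Σ(broken) = 1×967 + 1×490 = 1457
Σ(formed) = 2×D = 2D
ΔH = Σ(broken) − Σ(formed) = (1457) − (2D) = +1457 − 2D
Setting this equal to +229 kJ gives 2D = 1228, so D = 614 kJ/mol.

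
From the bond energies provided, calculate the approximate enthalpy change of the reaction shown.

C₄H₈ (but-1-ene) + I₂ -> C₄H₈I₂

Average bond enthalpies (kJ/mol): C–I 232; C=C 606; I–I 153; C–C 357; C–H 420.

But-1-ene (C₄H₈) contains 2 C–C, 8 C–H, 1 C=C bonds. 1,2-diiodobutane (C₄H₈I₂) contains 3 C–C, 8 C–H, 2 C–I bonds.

ΔH ≈ −62 kJ

Bonds broken (reactants):
  C–C: 2 × 357 = 714
  C–H: 8 × 420 = 3360
  C=C: 1 × 606 = 606
  I–I: 1 × 153 = 153
  Σ(broken) = 4833 kJ
Bonds formed (products):
  C–C: 3 × 357 = 1071
  C–H: 8 × 420 = 3360
  C–I: 2 × 232 = 464
  Σ(formed) = 4895 kJ
ΔH = Σ(broken) − Σ(formed) = 4833 − 4895 = −62 kJ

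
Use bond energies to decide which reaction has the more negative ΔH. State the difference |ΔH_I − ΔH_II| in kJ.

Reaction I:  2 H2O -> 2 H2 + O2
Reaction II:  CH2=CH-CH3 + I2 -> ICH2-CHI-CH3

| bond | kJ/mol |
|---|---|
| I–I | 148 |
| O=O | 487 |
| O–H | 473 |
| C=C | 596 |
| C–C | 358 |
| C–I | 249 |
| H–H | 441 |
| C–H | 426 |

Reaction I:
  Bonds broken (reactants):
    O–H: 4 × 473 = 1892
    Σ(broken) = 1892 kJ
  Bonds formed (products):
    H–H: 2 × 441 = 882
    O=O: 1 × 487 = 487
    Σ(formed) = 1369 kJ
  ΔH_I = 1892 − 1369 = +523 kJ
Reaction II:
  Bonds broken (reactants):
    C–C: 1 × 358 = 358
    C–H: 6 × 426 = 2556
    C=C: 1 × 596 = 596
    I–I: 1 × 148 = 148
    Σ(broken) = 3658 kJ
  Bonds formed (products):
    C–C: 2 × 358 = 716
    C–H: 6 × 426 = 2556
    C–I: 2 × 249 = 498
    Σ(formed) = 3770 kJ
  ΔH_II = 3658 − 3770 = −112 kJ
ΔH_I − ΔH_II = +635 kJ, so reaction II has the more negative ΔH; |ΔH_I − ΔH_II| = 635 kJ.

Reaction II, by 635 kJ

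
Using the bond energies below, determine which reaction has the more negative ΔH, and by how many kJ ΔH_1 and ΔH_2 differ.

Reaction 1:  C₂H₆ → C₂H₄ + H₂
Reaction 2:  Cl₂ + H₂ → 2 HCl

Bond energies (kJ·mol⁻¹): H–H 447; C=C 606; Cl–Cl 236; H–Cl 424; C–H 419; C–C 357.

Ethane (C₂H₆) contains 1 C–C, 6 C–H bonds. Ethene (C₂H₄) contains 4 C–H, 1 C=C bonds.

Reaction 1:
  Bonds broken (reactants):
    C–C: 1 × 357 = 357
    C–H: 6 × 419 = 2514
    Σ(broken) = 2871 kJ
  Bonds formed (products):
    C–H: 4 × 419 = 1676
    C=C: 1 × 606 = 606
    H–H: 1 × 447 = 447
    Σ(formed) = 2729 kJ
  ΔH_1 = 2871 − 2729 = +142 kJ
Reaction 2:
  Bonds broken (reactants):
    Cl–Cl: 1 × 236 = 236
    H–H: 1 × 447 = 447
    Σ(broken) = 683 kJ
  Bonds formed (products):
    H–Cl: 2 × 424 = 848
    Σ(formed) = 848 kJ
  ΔH_2 = 683 − 848 = −165 kJ
ΔH_1 − ΔH_2 = +307 kJ, so reaction 2 has the more negative ΔH; |ΔH_1 − ΔH_2| = 307 kJ.

Reaction 2, by 307 kJ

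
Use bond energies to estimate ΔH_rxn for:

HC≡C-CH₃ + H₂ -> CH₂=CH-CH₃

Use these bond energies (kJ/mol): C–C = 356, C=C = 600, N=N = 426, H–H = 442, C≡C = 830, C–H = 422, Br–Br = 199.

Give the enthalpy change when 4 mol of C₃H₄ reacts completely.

Bonds broken (reactants):
  C≡C: 1 × 830 = 830
  C–C: 1 × 356 = 356
  C–H: 4 × 422 = 1688
  H–H: 1 × 442 = 442
  Σ(broken) = 3316 kJ
Bonds formed (products):
  C–C: 1 × 356 = 356
  C–H: 6 × 422 = 2532
  C=C: 1 × 600 = 600
  Σ(formed) = 3488 kJ
ΔH = Σ(broken) − Σ(formed) = 3316 − 3488 = −172 kJ
For 4× the reaction as written: 4 × (−172) = −688 kJ

ΔH = −688 kJ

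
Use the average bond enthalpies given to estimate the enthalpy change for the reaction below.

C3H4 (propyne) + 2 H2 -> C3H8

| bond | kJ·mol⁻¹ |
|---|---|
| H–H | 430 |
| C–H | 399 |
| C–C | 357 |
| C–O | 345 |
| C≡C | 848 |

ΔH ≈ −245 kJ

Bonds broken (reactants):
  C≡C: 1 × 848 = 848
  C–C: 1 × 357 = 357
  C–H: 4 × 399 = 1596
  H–H: 2 × 430 = 860
  Σ(broken) = 3661 kJ
Bonds formed (products):
  C–C: 2 × 357 = 714
  C–H: 8 × 399 = 3192
  Σ(formed) = 3906 kJ
ΔH = Σ(broken) − Σ(formed) = 3661 − 3906 = −245 kJ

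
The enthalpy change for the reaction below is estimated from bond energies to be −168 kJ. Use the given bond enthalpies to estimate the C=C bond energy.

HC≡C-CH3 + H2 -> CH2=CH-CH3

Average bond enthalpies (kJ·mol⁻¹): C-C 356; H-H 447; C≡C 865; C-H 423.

Let D be the C=C bond energy.
Σ(broken) = 1×865 + 1×356 + 4×423 + 1×447 = 3360
Σ(formed) = 1×356 + 6×423 + 1×D = 2894 + D
ΔH = Σ(broken) − Σ(formed) = (3360) − (2894 + D) = +466 − D
Setting this equal to −168 kJ gives D = 634 kJ/mol.

D(C=C) ≈ 634 kJ/mol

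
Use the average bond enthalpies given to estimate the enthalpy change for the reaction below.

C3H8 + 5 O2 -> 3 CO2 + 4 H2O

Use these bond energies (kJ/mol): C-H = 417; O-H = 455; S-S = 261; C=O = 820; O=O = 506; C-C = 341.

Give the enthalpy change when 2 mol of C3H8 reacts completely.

Bonds broken (reactants):
  C-C: 2 × 341 = 682
  C-H: 8 × 417 = 3336
  O=O: 5 × 506 = 2530
  Σ(broken) = 6548 kJ
Bonds formed (products):
  C=O: 6 × 820 = 4920
  O-H: 8 × 455 = 3640
  Σ(formed) = 8560 kJ
ΔH = Σ(broken) − Σ(formed) = 6548 − 8560 = −2012 kJ
For 2× the reaction as written: 2 × (−2012) = −4024 kJ

ΔH = −4024 kJ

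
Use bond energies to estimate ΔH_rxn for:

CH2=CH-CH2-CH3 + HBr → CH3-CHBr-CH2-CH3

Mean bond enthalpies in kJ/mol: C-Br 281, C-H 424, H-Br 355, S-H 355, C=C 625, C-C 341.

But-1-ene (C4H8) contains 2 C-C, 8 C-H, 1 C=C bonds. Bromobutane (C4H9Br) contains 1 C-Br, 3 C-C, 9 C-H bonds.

Bonds broken (reactants):
  C-C: 2 × 341 = 682
  C-H: 8 × 424 = 3392
  C=C: 1 × 625 = 625
  H-Br: 1 × 355 = 355
  Σ(broken) = 5054 kJ
Bonds formed (products):
  C-Br: 1 × 281 = 281
  C-C: 3 × 341 = 1023
  C-H: 9 × 424 = 3816
  Σ(formed) = 5120 kJ
ΔH = Σ(broken) − Σ(formed) = 5054 − 5120 = −66 kJ

ΔH ≈ −66 kJ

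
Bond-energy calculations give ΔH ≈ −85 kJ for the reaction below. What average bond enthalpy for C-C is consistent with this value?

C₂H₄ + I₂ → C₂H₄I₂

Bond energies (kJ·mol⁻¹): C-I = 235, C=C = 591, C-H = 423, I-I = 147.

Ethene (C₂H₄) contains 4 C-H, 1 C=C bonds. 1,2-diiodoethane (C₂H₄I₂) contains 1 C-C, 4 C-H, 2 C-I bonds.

Let D be the C-C bond energy.
Σ(broken) = 4×423 + 1×591 + 1×147 = 2430
Σ(formed) = 1×D + 4×423 + 2×235 = 2162 + D
ΔH = Σ(broken) − Σ(formed) = (2430) − (2162 + D) = +268 − D
Setting this equal to −85 kJ gives D = 353 kJ/mol.

D(C-C) ≈ 353 kJ/mol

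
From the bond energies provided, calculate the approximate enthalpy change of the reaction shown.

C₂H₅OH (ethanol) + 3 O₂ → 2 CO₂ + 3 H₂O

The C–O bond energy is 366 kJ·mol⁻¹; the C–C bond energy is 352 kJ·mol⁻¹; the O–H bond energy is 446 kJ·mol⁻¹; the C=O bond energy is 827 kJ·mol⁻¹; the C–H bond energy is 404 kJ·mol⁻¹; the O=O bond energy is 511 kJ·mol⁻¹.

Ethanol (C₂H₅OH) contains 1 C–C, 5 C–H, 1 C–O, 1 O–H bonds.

Bonds broken (reactants):
  C–C: 1 × 352 = 352
  C–H: 5 × 404 = 2020
  C–O: 1 × 366 = 366
  O–H: 1 × 446 = 446
  O=O: 3 × 511 = 1533
  Σ(broken) = 4717 kJ
Bonds formed (products):
  C=O: 4 × 827 = 3308
  O–H: 6 × 446 = 2676
  Σ(formed) = 5984 kJ
ΔH = Σ(broken) − Σ(formed) = 4717 − 5984 = −1267 kJ

ΔH ≈ −1267 kJ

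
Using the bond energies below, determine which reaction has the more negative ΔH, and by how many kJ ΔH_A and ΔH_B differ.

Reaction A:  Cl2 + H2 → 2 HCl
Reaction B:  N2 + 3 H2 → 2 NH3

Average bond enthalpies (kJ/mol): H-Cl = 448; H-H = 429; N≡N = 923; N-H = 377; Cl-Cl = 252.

Reaction A:
  Bonds broken (reactants):
    Cl-Cl: 1 × 252 = 252
    H-H: 1 × 429 = 429
    Σ(broken) = 681 kJ
  Bonds formed (products):
    H-Cl: 2 × 448 = 896
    Σ(formed) = 896 kJ
  ΔH_A = 681 − 896 = −215 kJ
Reaction B:
  Bonds broken (reactants):
    H-H: 3 × 429 = 1287
    N≡N: 1 × 923 = 923
    Σ(broken) = 2210 kJ
  Bonds formed (products):
    N-H: 6 × 377 = 2262
    Σ(formed) = 2262 kJ
  ΔH_B = 2210 − 2262 = −52 kJ
ΔH_A − ΔH_B = −163 kJ, so reaction A has the more negative ΔH; |ΔH_A − ΔH_B| = 163 kJ.

Reaction A, by 163 kJ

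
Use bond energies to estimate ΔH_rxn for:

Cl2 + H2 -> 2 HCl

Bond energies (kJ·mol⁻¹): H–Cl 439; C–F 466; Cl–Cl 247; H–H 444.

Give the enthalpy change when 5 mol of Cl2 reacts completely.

Bonds broken (reactants):
  Cl–Cl: 1 × 247 = 247
  H–H: 1 × 444 = 444
  Σ(broken) = 691 kJ
Bonds formed (products):
  H–Cl: 2 × 439 = 878
  Σ(formed) = 878 kJ
ΔH = Σ(broken) − Σ(formed) = 691 − 878 = −187 kJ
For 5× the reaction as written: 5 × (−187) = −935 kJ

ΔH = −935 kJ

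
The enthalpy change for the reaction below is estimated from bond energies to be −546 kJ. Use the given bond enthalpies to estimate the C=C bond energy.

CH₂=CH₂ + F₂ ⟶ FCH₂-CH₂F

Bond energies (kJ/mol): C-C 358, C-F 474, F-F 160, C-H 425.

D(C=C) ≈ 600 kJ/mol

Let D be the C=C bond energy.
Σ(broken) = 4×425 + 1×D + 1×160 = 1860 + D
Σ(formed) = 1×358 + 2×474 + 4×425 = 3006
ΔH = Σ(broken) − Σ(formed) = (1860 + D) − (3006) = −1146 + D
Setting this equal to −546 kJ gives D = 600 kJ/mol.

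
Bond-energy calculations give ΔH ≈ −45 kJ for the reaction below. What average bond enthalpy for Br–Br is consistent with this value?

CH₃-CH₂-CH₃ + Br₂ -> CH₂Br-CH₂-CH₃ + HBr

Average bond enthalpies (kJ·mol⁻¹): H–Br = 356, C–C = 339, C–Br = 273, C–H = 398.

Let D be the Br–Br bond energy.
Σ(broken) = 1×D + 2×339 + 8×398 = 3862 + D
Σ(formed) = 1×273 + 2×339 + 7×398 + 1×356 = 4093
ΔH = Σ(broken) − Σ(formed) = (3862 + D) − (4093) = −231 + D
Setting this equal to −45 kJ gives D = 186 kJ/mol.

D(Br–Br) ≈ 186 kJ/mol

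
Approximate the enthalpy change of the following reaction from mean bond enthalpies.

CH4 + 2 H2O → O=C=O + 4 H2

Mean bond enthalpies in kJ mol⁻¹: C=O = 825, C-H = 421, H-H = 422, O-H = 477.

ΔH ≈ +254 kJ

Bonds broken (reactants):
  C-H: 4 × 421 = 1684
  O-H: 4 × 477 = 1908
  Σ(broken) = 3592 kJ
Bonds formed (products):
  C=O: 2 × 825 = 1650
  H-H: 4 × 422 = 1688
  Σ(formed) = 3338 kJ
ΔH = Σ(broken) − Σ(formed) = 3592 − 3338 = +254 kJ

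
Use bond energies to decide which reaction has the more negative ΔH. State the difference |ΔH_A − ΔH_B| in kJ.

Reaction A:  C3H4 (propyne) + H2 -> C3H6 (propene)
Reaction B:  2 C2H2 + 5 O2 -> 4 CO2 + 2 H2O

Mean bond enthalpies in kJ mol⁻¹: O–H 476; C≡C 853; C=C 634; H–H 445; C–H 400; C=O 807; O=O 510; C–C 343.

Reaction A:
  Bonds broken (reactants):
    C≡C: 1 × 853 = 853
    C–C: 1 × 343 = 343
    C–H: 4 × 400 = 1600
    H–H: 1 × 445 = 445
    Σ(broken) = 3241 kJ
  Bonds formed (products):
    C–C: 1 × 343 = 343
    C–H: 6 × 400 = 2400
    C=C: 1 × 634 = 634
    Σ(formed) = 3377 kJ
  ΔH_A = 3241 − 3377 = −136 kJ
Reaction B:
  Bonds broken (reactants):
    C≡C: 2 × 853 = 1706
    C–H: 4 × 400 = 1600
    O=O: 5 × 510 = 2550
    Σ(broken) = 5856 kJ
  Bonds formed (products):
    C=O: 8 × 807 = 6456
    O–H: 4 × 476 = 1904
    Σ(formed) = 8360 kJ
  ΔH_B = 5856 − 8360 = −2504 kJ
ΔH_A − ΔH_B = +2368 kJ, so reaction B has the more negative ΔH; |ΔH_A − ΔH_B| = 2368 kJ.

Reaction B, by 2368 kJ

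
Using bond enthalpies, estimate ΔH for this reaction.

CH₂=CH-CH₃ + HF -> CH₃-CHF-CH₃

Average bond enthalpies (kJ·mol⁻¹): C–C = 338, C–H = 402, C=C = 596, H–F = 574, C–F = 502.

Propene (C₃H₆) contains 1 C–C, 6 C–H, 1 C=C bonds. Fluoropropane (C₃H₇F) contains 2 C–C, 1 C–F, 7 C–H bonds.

Bonds broken (reactants):
  C–C: 1 × 338 = 338
  C–H: 6 × 402 = 2412
  C=C: 1 × 596 = 596
  H–F: 1 × 574 = 574
  Σ(broken) = 3920 kJ
Bonds formed (products):
  C–C: 2 × 338 = 676
  C–F: 1 × 502 = 502
  C–H: 7 × 402 = 2814
  Σ(formed) = 3992 kJ
ΔH = Σ(broken) − Σ(formed) = 3920 − 3992 = −72 kJ

ΔH ≈ −72 kJ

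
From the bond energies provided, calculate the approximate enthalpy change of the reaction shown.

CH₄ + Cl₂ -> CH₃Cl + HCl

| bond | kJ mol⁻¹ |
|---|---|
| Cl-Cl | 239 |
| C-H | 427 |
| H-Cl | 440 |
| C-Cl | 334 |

Bonds broken (reactants):
  C-H: 4 × 427 = 1708
  Cl-Cl: 1 × 239 = 239
  Σ(broken) = 1947 kJ
Bonds formed (products):
  C-Cl: 1 × 334 = 334
  C-H: 3 × 427 = 1281
  H-Cl: 1 × 440 = 440
  Σ(formed) = 2055 kJ
ΔH = Σ(broken) − Σ(formed) = 1947 − 2055 = −108 kJ

ΔH ≈ −108 kJ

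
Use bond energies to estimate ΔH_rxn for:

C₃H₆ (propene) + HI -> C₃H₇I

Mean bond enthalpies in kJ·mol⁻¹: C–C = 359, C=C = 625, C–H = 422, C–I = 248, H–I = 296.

ΔH ≈ −108 kJ

Bonds broken (reactants):
  C–C: 1 × 359 = 359
  C–H: 6 × 422 = 2532
  C=C: 1 × 625 = 625
  H–I: 1 × 296 = 296
  Σ(broken) = 3812 kJ
Bonds formed (products):
  C–C: 2 × 359 = 718
  C–H: 7 × 422 = 2954
  C–I: 1 × 248 = 248
  Σ(formed) = 3920 kJ
ΔH = Σ(broken) − Σ(formed) = 3812 − 3920 = −108 kJ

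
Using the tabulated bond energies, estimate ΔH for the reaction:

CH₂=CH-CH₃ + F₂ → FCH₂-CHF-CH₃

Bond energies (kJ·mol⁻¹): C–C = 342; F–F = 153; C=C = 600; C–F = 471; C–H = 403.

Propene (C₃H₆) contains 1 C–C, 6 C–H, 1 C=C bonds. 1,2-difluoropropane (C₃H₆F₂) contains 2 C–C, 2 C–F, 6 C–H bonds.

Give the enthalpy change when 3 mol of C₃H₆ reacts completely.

ΔH = −1593 kJ

Bonds broken (reactants):
  C–C: 1 × 342 = 342
  C–H: 6 × 403 = 2418
  C=C: 1 × 600 = 600
  F–F: 1 × 153 = 153
  Σ(broken) = 3513 kJ
Bonds formed (products):
  C–C: 2 × 342 = 684
  C–F: 2 × 471 = 942
  C–H: 6 × 403 = 2418
  Σ(formed) = 4044 kJ
ΔH = Σ(broken) − Σ(formed) = 3513 − 4044 = −531 kJ
For 3× the reaction as written: 3 × (−531) = −1593 kJ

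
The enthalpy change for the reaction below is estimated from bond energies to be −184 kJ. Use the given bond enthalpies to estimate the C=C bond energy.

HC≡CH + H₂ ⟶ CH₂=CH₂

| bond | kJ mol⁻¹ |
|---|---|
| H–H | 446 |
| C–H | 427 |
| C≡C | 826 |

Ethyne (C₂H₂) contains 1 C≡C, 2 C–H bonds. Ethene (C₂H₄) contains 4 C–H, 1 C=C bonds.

D(C=C) ≈ 602 kJ/mol

Let D be the C=C bond energy.
Σ(broken) = 1×826 + 2×427 + 1×446 = 2126
Σ(formed) = 4×427 + 1×D = 1708 + D
ΔH = Σ(broken) − Σ(formed) = (2126) − (1708 + D) = +418 − D
Setting this equal to −184 kJ gives D = 602 kJ/mol.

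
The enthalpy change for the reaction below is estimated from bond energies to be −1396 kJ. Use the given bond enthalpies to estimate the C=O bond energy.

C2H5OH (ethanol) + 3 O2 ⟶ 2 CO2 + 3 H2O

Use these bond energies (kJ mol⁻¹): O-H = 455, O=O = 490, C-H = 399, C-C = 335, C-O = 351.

D(C=O) ≈ 818 kJ/mol

Let D be the C=O bond energy.
Σ(broken) = 1×335 + 5×399 + 1×351 + 1×455 + 3×490 = 4606
Σ(formed) = 4×D + 6×455 = 2730 + 4D
ΔH = Σ(broken) − Σ(formed) = (4606) − (2730 + 4D) = +1876 − 4D
Setting this equal to −1396 kJ gives 4D = 3272, so D = 818 kJ/mol.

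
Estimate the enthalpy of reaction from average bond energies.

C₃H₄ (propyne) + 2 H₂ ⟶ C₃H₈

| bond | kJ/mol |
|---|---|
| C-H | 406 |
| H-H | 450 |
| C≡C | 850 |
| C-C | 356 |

ΔH ≈ −230 kJ

Bonds broken (reactants):
  C≡C: 1 × 850 = 850
  C-C: 1 × 356 = 356
  C-H: 4 × 406 = 1624
  H-H: 2 × 450 = 900
  Σ(broken) = 3730 kJ
Bonds formed (products):
  C-C: 2 × 356 = 712
  C-H: 8 × 406 = 3248
  Σ(formed) = 3960 kJ
ΔH = Σ(broken) − Σ(formed) = 3730 − 3960 = −230 kJ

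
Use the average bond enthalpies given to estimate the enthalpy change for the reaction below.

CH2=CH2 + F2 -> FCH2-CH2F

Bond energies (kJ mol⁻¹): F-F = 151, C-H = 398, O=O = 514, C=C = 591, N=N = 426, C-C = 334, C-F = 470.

ΔH ≈ −532 kJ

Bonds broken (reactants):
  C-H: 4 × 398 = 1592
  C=C: 1 × 591 = 591
  F-F: 1 × 151 = 151
  Σ(broken) = 2334 kJ
Bonds formed (products):
  C-C: 1 × 334 = 334
  C-F: 2 × 470 = 940
  C-H: 4 × 398 = 1592
  Σ(formed) = 2866 kJ
ΔH = Σ(broken) − Σ(formed) = 2334 − 2866 = −532 kJ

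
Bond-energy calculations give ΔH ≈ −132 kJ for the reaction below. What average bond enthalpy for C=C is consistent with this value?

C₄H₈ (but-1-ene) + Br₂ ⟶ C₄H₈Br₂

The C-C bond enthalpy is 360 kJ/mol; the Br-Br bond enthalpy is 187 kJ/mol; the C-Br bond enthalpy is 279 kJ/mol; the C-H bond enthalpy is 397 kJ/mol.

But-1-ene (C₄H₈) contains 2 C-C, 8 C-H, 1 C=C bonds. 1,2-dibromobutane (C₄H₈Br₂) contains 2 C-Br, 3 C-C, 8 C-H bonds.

Let D be the C=C bond energy.
Σ(broken) = 1×187 + 2×360 + 8×397 + 1×D = 4083 + D
Σ(formed) = 2×279 + 3×360 + 8×397 = 4814
ΔH = Σ(broken) − Σ(formed) = (4083 + D) − (4814) = −731 + D
Setting this equal to −132 kJ gives D = 599 kJ/mol.

D(C=C) ≈ 599 kJ/mol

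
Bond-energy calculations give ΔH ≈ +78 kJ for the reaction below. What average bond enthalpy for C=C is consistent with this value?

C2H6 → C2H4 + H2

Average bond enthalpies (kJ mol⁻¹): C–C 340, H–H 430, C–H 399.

Let D be the C=C bond energy.
Σ(broken) = 1×340 + 6×399 = 2734
Σ(formed) = 4×399 + 1×D + 1×430 = 2026 + D
ΔH = Σ(broken) − Σ(formed) = (2734) − (2026 + D) = +708 − D
Setting this equal to +78 kJ gives D = 630 kJ/mol.

D(C=C) ≈ 630 kJ/mol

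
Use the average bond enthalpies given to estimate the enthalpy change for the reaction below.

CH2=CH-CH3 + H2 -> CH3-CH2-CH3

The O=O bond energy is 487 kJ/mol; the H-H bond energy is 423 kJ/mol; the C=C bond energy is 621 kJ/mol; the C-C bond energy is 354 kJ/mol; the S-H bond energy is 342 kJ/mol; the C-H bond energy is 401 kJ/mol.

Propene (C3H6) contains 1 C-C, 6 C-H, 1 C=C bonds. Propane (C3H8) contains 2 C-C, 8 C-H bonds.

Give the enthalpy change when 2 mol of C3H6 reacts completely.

ΔH = −224 kJ

Bonds broken (reactants):
  C-C: 1 × 354 = 354
  C-H: 6 × 401 = 2406
  C=C: 1 × 621 = 621
  H-H: 1 × 423 = 423
  Σ(broken) = 3804 kJ
Bonds formed (products):
  C-C: 2 × 354 = 708
  C-H: 8 × 401 = 3208
  Σ(formed) = 3916 kJ
ΔH = Σ(broken) − Σ(formed) = 3804 − 3916 = −112 kJ
For 2× the reaction as written: 2 × (−112) = −224 kJ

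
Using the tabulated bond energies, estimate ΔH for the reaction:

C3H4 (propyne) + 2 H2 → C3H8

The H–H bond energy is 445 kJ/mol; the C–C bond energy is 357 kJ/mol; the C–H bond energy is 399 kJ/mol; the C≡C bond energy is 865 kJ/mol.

ΔH ≈ −198 kJ

Bonds broken (reactants):
  C≡C: 1 × 865 = 865
  C–C: 1 × 357 = 357
  C–H: 4 × 399 = 1596
  H–H: 2 × 445 = 890
  Σ(broken) = 3708 kJ
Bonds formed (products):
  C–C: 2 × 357 = 714
  C–H: 8 × 399 = 3192
  Σ(formed) = 3906 kJ
ΔH = Σ(broken) − Σ(formed) = 3708 − 3906 = −198 kJ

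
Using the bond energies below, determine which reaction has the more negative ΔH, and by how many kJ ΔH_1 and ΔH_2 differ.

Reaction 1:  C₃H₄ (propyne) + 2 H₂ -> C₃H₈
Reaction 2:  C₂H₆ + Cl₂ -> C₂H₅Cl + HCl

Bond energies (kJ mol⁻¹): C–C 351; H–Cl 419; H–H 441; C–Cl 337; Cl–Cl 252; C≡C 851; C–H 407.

Reaction 1:
  Bonds broken (reactants):
    C≡C: 1 × 851 = 851
    C–C: 1 × 351 = 351
    C–H: 4 × 407 = 1628
    H–H: 2 × 441 = 882
    Σ(broken) = 3712 kJ
  Bonds formed (products):
    C–C: 2 × 351 = 702
    C–H: 8 × 407 = 3256
    Σ(formed) = 3958 kJ
  ΔH_1 = 3712 − 3958 = −246 kJ
Reaction 2:
  Bonds broken (reactants):
    C–C: 1 × 351 = 351
    C–H: 6 × 407 = 2442
    Cl–Cl: 1 × 252 = 252
    Σ(broken) = 3045 kJ
  Bonds formed (products):
    C–C: 1 × 351 = 351
    C–Cl: 1 × 337 = 337
    C–H: 5 × 407 = 2035
    H–Cl: 1 × 419 = 419
    Σ(formed) = 3142 kJ
  ΔH_2 = 3045 − 3142 = −97 kJ
ΔH_1 − ΔH_2 = −149 kJ, so reaction 1 has the more negative ΔH; |ΔH_1 − ΔH_2| = 149 kJ.

Reaction 1, by 149 kJ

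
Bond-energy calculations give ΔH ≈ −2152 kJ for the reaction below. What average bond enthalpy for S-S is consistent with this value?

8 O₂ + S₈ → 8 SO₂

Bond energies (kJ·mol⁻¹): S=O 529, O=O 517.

D(S-S) ≈ 272 kJ/mol

Let D be the S-S bond energy.
Σ(broken) = 8×517 + 8×D = 4136 + 8D
Σ(formed) = 16×529 = 8464
ΔH = Σ(broken) − Σ(formed) = (4136 + 8D) − (8464) = −4328 + 8D
Setting this equal to −2152 kJ gives 8D = 2176, so D = 272 kJ/mol.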